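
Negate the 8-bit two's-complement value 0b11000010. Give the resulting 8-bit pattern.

00111110

Invert: 00111101. Add 1: 00111110.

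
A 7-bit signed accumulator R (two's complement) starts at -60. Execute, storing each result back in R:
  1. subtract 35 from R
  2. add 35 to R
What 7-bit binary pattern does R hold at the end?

1000100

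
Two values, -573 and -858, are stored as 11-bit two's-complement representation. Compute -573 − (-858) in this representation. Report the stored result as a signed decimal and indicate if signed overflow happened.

285; no overflow

-573 → 10111000011
-858 → 10010100110
Subtract via negate-and-add: invert 10010100110 + 1 = 01101011010 (i.e. 858).
  10111000011
+ 01101011010
= 00100011101  (discard carry-out 1)
Result 00100011101: MSB = 0 → value 285.
Addends (after negating the subtrahend) have opposite signs, so signed overflow cannot occur.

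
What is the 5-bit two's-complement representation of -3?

11101

|-3| = 3 = 00011 in 5 bits.
Invert the bits: 11100. Add 1: 11101.
Check: 11101 reads as 29 − 32 = -3.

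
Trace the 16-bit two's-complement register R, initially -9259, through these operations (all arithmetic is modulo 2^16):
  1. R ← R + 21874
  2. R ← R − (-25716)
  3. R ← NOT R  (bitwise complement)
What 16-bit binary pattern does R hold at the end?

Start: R = -9259 = 1101101111010101.
R = -9259 + 21874 = 12615 = 0011000101000111
R = 12615 − (-25716) = 38331; wraps to -27205 = 1001010110111011
R = NOT 1001010110111011 = 0110101001000100 = 27204

0110101001000100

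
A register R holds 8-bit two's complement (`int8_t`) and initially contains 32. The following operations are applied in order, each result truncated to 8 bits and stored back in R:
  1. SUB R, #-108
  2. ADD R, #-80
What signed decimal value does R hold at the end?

Start: R = 32 = 00100000.
R = 32 − (-108) = 140; wraps to -116 = 10001100
R = -116 + (-80) = -196; wraps to 60 = 00111100

60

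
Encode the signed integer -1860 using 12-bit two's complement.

|-1860| = 1860 = 011101000100 in 12 bits.
Invert the bits: 100010111011. Add 1: 100010111100.

100010111100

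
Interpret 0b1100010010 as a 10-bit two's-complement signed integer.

-238

MSB is 1, so the value is negative.
Invert: 0011101101. Add 1: 0011101110 = 238. So the value is −238.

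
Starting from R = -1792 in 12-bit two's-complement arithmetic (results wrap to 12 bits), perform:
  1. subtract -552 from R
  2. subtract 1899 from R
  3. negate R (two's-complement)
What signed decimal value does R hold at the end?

Start: R = -1792 = 100100000000.
R = -1792 − (-552) = -1240 = 101100101000
R = -1240 − 1899 = -3139; wraps to 957 = 001110111101
R = −(957) = -957 = 110001000011

-957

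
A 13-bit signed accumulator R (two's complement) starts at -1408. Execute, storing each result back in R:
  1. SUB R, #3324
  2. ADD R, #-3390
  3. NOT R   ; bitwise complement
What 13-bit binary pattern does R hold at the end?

Start: R = -1408 = 1101010000000.
R = -1408 − 3324 = -4732; wraps to 3460 = 0110110000100
R = 3460 + (-3390) = 70 = 0000001000110
R = NOT 0000001000110 = 1111110111001 = -71

1111110111001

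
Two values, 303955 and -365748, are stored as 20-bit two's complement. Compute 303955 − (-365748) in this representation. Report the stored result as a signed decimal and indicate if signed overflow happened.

-378873; overflow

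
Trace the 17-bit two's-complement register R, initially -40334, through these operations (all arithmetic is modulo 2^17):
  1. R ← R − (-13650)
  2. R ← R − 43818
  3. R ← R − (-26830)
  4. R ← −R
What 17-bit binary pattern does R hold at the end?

01010101010011000

Start: R = -40334 = 10110001001110010.
R = -40334 − (-13650) = -26684 = 11001011111000100
R = -26684 − 43818 = -70502; wraps to 60570 = 01110110010011010
R = 60570 − (-26830) = 87400; wraps to -43672 = 10101010101101000
R = −(-43672) = 43672 = 01010101010011000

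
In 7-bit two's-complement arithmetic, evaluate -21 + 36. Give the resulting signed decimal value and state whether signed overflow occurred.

-21 → 1101011
36 → 0100100
  1101011
+ 0100100
= 0001111  (discard carry-out 1)
Result 0001111: MSB = 0 → value 15.
Addends have opposite signs, so signed overflow cannot occur.

15; no overflow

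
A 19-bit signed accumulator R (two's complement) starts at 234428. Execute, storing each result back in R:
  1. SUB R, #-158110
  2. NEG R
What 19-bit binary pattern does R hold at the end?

0100000001010100110

Start: R = 234428 = 0111001001110111100.
R = 234428 − (-158110) = 392538; wraps to -131750 = 1011111110101011010
R = −(-131750) = 131750 = 0100000001010100110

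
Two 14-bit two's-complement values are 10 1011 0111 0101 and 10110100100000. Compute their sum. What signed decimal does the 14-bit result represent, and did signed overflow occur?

10 1011 0111 0101 → 10101101110101 = -5259 (signed)
10110100100000 = -4832 (signed)
  10101101110101
+ 10110100100000
= 01100010010101  (discard carry-out 1)
Result 01100010010101: MSB = 0 → value 6293.
Both addends are negative but the stored result is non-negative: signed overflow. The true value -5259 + (-4832) = -10091 lies outside [-8192, 8191].

6293; overflow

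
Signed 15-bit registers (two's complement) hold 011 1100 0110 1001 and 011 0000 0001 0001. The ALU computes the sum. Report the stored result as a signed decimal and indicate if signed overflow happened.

011 1100 0110 1001 → 011110001101001 = 15465 (signed)
011 0000 0001 0001 → 011000000010001 = 12305 (signed)
  011110001101001
+ 011000000010001
= 110110001111010
Result 110110001111010: MSB = 1 → 27770 − 32768 = -4998.
Both addends are non-negative but the stored result is negative: signed overflow. The true value 15465 + 12305 = 27770 lies outside [-16384, 16383].

-4998; overflow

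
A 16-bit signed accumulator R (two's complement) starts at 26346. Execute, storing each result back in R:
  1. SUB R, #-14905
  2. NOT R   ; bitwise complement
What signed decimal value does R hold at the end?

24284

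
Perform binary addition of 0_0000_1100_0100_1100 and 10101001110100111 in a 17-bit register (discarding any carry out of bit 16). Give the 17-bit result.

10101111111110011

  00000110001001100
+ 10101001110100111
= 10101111111110011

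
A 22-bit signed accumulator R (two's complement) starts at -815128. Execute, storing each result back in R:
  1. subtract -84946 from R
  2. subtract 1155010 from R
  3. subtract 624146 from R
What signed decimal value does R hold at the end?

Start: R = -815128 = 1100111000111111101000.
R = -815128 − (-84946) = -730182 = 1101001101101110111010
R = -730182 − 1155010 = -1885192 = 1000110011101111111000
R = -1885192 − 624146 = -2509338; wraps to 1684966 = 0110011011010111100110

1684966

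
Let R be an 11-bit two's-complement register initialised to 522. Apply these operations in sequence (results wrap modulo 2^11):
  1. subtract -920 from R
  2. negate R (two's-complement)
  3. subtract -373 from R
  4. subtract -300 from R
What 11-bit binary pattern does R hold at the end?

Start: R = 522 = 01000001010.
R = 522 − (-920) = 1442; wraps to -606 = 10110100010
R = −(-606) = 606 = 01001011110
R = 606 − (-373) = 979 = 01111010011
R = 979 − (-300) = 1279; wraps to -769 = 10011111111

10011111111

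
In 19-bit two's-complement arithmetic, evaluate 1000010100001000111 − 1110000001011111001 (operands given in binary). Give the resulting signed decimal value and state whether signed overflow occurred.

-187058; no overflow

1000010100001000111 = -251833 (signed)
1110000001011111001 = -64775 (signed)
Subtract via negate-and-add: invert 1110000001011111001 + 1 = 0001111110100000111 (i.e. 64775).
  1000010100001000111
+ 0001111110100000111
= 1010010010101001110
Result 1010010010101001110: MSB = 1 → 337230 − 524288 = -187058.
Addends (after negating the subtrahend) have opposite signs, so signed overflow cannot occur.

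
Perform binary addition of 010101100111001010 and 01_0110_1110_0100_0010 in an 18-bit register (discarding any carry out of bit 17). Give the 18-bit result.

101100100000001100

  010101100111001010
+ 010110111001000010
= 101100100000001100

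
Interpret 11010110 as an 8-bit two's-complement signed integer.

MSB is 1, so the value is negative.
Unsigned reading: 214. Subtract 2^8 = 256: 214 − 256 = -42.

-42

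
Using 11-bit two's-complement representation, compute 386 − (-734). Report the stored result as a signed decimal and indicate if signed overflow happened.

386 → 00110000010
-734 → 10100100010
Subtract via negate-and-add: invert 10100100010 + 1 = 01011011110 (i.e. 734).
  00110000010
+ 01011011110
= 10001100000
Result 10001100000: MSB = 1 → 1120 − 2048 = -928.
Both addends (after negating the subtrahend) are non-negative but the stored result is negative: signed overflow. The true value 386 − (-734) = 1120 lies outside [-1024, 1023].

-928; overflow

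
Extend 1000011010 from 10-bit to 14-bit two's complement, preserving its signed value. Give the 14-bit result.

11111000011010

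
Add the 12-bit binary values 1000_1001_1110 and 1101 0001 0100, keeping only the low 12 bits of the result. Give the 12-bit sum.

010110110010

  100010011110
+ 110100010100
= 010110110010  (discard carry-out 1)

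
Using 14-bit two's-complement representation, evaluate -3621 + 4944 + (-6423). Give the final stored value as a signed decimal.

-5100

-3621 + 4944 = 1323 (00010100101011)
1323 + (-6423) = -5100 (10110000010100)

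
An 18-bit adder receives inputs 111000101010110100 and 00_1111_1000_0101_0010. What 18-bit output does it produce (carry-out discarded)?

  111000101010110100
+ 001111100001010010
= 001000001100000110  (discard carry-out 1)

001000001100000110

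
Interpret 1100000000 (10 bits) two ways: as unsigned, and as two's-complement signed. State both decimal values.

unsigned = 768, signed = -256

Unsigned: 1100000000 = 768.
Signed: MSB=1 → 768 − 1024 = -256.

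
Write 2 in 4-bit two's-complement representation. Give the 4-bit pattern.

2 is non-negative, so write it directly in 4 bits: 0010.

0010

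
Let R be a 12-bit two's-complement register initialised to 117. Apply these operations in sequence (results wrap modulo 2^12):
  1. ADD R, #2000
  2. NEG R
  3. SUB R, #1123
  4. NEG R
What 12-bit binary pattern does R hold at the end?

110010101000

Start: R = 117 = 000001110101.
R = 117 + 2000 = 2117; wraps to -1979 = 100001000101
R = −(-1979) = 1979 = 011110111011
R = 1979 − 1123 = 856 = 001101011000
R = −(856) = -856 = 110010101000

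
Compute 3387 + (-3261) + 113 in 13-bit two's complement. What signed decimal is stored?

239

3387 + (-3261) = 126 (0000001111110)
126 + 113 = 239 (0000011101111)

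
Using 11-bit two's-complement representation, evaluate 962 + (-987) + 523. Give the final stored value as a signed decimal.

498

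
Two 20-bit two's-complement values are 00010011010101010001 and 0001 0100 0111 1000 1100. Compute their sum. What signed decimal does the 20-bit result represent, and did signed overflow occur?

00010011010101010001 = 79185 (signed)
0001 0100 0111 1000 1100 → 00010100011110001100 = 83852 (signed)
  00010011010101010001
+ 00010100011110001100
= 00100111110011011101
Result 00100111110011011101: MSB = 0 → value 163037.
Both addends are non-negative and so is the stored result: no signed overflow.

163037; no overflow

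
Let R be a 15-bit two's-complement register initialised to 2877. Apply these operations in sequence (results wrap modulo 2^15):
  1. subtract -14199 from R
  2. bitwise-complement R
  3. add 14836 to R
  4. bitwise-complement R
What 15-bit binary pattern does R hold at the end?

000100011000000

Start: R = 2877 = 000101100111101.
R = 2877 − (-14199) = 17076; wraps to -15692 = 100001010110100
R = NOT 100001010110100 = 011110101001011 = 15691
R = 15691 + 14836 = 30527; wraps to -2241 = 111011100111111
R = NOT 111011100111111 = 000100011000000 = 2240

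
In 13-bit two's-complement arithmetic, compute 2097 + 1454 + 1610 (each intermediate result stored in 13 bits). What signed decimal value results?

-3031

2097 + 1454 = 3551 (0110111011111)
3551 + 1610 = 5161 → wraps to -3031 (1010000101001)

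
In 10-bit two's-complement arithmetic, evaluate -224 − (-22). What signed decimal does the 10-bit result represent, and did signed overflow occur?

-202; no overflow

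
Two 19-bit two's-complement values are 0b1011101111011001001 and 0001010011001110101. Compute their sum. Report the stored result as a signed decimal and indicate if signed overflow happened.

-96962; no overflow

0b1011101111011001001 → 1011101111011001001 = -139575 (signed)
0001010011001110101 = 42613 (signed)
  1011101111011001001
+ 0001010011001110101
= 1101000010100111110
Result 1101000010100111110: MSB = 1 → 427326 − 524288 = -96962.
Addends have opposite signs, so signed overflow cannot occur.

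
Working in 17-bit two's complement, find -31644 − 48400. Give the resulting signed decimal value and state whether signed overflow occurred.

-31644 → 11000010001100100
48400 → 01011110100010000
Subtract via negate-and-add: invert 01011110100010000 + 1 = 10100001011110000 (i.e. -48400).
  11000010001100100
+ 10100001011110000
= 01100011101010100  (discard carry-out 1)
Result 01100011101010100: MSB = 0 → value 51028.
Both addends (after negating the subtrahend) are negative but the stored result is non-negative: signed overflow. The true value -31644 − 48400 = -80044 lies outside [-65536, 65535].

51028; overflow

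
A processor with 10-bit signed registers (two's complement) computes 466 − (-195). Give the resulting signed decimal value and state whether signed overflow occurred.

-363; overflow

466 → 0111010010
-195 → 1100111101
Subtract via negate-and-add: invert 1100111101 + 1 = 0011000011 (i.e. 195).
  0111010010
+ 0011000011
= 1010010101
Result 1010010101: MSB = 1 → 661 − 1024 = -363.
Both addends (after negating the subtrahend) are non-negative but the stored result is negative: signed overflow. The true value 466 − (-195) = 661 lies outside [-512, 511].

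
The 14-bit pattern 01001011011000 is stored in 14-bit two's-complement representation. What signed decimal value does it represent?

4824

MSB is 0, so the value is non-negative: 01001011011000 = 4824.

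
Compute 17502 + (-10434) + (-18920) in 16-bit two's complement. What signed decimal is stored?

-11852

17502 + (-10434) = 7068 (0001101110011100)
7068 + (-18920) = -11852 (1101000110110100)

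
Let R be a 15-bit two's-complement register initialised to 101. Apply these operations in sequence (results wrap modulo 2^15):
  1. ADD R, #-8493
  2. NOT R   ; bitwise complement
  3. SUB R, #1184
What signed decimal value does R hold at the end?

Start: R = 101 = 000000001100101.
R = 101 + (-8493) = -8392 = 101111100111000
R = NOT 101111100111000 = 010000011000111 = 8391
R = 8391 − 1184 = 7207 = 001110000100111

7207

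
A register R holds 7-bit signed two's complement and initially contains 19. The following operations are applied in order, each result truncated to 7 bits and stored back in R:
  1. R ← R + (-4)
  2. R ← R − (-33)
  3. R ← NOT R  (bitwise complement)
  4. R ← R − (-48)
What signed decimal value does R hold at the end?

Start: R = 19 = 0010011.
R = 19 + (-4) = 15 = 0001111
R = 15 − (-33) = 48 = 0110000
R = NOT 0110000 = 1001111 = -49
R = -49 − (-48) = -1 = 1111111

-1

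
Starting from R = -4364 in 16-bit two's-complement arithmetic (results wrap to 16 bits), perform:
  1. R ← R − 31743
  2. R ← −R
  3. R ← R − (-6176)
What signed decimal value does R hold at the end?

Start: R = -4364 = 1110111011110100.
R = -4364 − 31743 = -36107; wraps to 29429 = 0111001011110101
R = −(29429) = -29429 = 1000110100001011
R = -29429 − (-6176) = -23253 = 1010010100101011

-23253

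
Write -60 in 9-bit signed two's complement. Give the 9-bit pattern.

111000100

|-60| = 60 = 000111100 in 9 bits.
Invert the bits: 111000011. Add 1: 111000100.
Check: 111000100 reads as 452 − 512 = -60.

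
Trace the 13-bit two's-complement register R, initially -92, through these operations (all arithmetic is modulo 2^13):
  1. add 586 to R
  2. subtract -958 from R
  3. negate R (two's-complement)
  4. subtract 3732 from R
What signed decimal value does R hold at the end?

3008

Start: R = -92 = 1111110100100.
R = -92 + 586 = 494 = 0000111101110
R = 494 − (-958) = 1452 = 0010110101100
R = −(1452) = -1452 = 1101001010100
R = -1452 − 3732 = -5184; wraps to 3008 = 0101111000000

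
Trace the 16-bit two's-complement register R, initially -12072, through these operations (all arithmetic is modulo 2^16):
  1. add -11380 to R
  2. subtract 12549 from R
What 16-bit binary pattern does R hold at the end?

0111001101011111

Start: R = -12072 = 1101000011011000.
R = -12072 + (-11380) = -23452 = 1010010001100100
R = -23452 − 12549 = -36001; wraps to 29535 = 0111001101011111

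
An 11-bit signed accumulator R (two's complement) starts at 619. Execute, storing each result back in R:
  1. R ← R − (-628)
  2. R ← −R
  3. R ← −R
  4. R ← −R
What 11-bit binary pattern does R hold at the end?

Start: R = 619 = 01001101011.
R = 619 − (-628) = 1247; wraps to -801 = 10011011111
R = −(-801) = 801 = 01100100001
R = −(801) = -801 = 10011011111
R = −(-801) = 801 = 01100100001

01100100001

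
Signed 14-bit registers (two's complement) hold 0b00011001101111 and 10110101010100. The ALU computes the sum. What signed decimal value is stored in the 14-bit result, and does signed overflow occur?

-3133; no overflow

0b00011001101111 → 00011001101111 = 1647 (signed)
10110101010100 = -4780 (signed)
  00011001101111
+ 10110101010100
= 11001111000011
Result 11001111000011: MSB = 1 → 13251 − 16384 = -3133.
Addends have opposite signs, so signed overflow cannot occur.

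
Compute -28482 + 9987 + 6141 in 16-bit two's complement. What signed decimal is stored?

-12354

-28482 + 9987 = -18495 (1011011111000001)
-18495 + 6141 = -12354 (1100111110111110)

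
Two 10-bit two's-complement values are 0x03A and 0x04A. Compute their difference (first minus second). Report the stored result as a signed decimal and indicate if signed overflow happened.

-16; no overflow

0x03A = 0000111010 = 58 (signed)
0x04A = 0001001010 = 74 (signed)
Subtract via negate-and-add: invert 0001001010 + 1 = 1110110110 (i.e. -74).
  0000111010
+ 1110110110
= 1111110000
Result 1111110000: MSB = 1 → 1008 − 1024 = -16.
Addends (after negating the subtrahend) have opposite signs, so signed overflow cannot occur.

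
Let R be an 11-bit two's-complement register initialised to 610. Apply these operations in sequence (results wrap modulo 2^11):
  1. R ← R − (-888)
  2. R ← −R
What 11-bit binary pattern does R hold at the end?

Start: R = 610 = 01001100010.
R = 610 − (-888) = 1498; wraps to -550 = 10111011010
R = −(-550) = 550 = 01000100110

01000100110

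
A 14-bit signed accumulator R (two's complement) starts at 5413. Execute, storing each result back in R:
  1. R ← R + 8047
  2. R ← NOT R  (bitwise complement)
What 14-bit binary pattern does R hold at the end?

00101101101011

Start: R = 5413 = 01010100100101.
R = 5413 + 8047 = 13460; wraps to -2924 = 11010010010100
R = NOT 11010010010100 = 00101101101011 = 2923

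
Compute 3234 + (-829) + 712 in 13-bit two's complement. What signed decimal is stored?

3117

3234 + (-829) = 2405 (0100101100101)
2405 + 712 = 3117 (0110000101101)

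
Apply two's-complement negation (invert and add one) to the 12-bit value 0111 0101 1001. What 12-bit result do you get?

100010100111

Invert: 100010100110. Add 1: 100010100111.
Check: 011101011001 = 1881, 100010100111 = -1881.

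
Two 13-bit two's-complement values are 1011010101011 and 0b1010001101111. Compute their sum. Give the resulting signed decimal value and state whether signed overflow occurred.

1011010101011 = -2389 (signed)
0b1010001101111 → 1010001101111 = -2961 (signed)
  1011010101011
+ 1010001101111
= 0101100011010  (discard carry-out 1)
Result 0101100011010: MSB = 0 → value 2842.
Both addends are negative but the stored result is non-negative: signed overflow. The true value -2389 + (-2961) = -5350 lies outside [-4096, 4095].

2842; overflow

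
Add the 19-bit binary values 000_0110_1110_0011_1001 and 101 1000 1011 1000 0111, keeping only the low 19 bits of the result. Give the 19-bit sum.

1011111100111000000

  0000110111000111001
+ 1011000101110000111
= 1011111100111000000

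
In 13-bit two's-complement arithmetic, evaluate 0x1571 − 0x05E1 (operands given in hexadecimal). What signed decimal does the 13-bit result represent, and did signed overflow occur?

0x1571 = 1010101110001 = -2703 (signed)
0x05E1 = 0010111100001 = 1505 (signed)
Subtract via negate-and-add: invert 0010111100001 + 1 = 1101000011111 (i.e. -1505).
  1010101110001
+ 1101000011111
= 0111110010000  (discard carry-out 1)
Result 0111110010000: MSB = 0 → value 3984.
Both addends (after negating the subtrahend) are negative but the stored result is non-negative: signed overflow. The true value -2703 − 1505 = -4208 lies outside [-4096, 4095].

3984; overflow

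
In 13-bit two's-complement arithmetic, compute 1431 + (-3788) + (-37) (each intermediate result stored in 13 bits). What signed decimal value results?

1431 + (-3788) = -2357 (1011011001011)
-2357 + (-37) = -2394 (1011010100110)

-2394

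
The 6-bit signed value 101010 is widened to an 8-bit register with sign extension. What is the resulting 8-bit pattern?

MSB of 101010 is 1; replicate it into the new high bits.
11|101010 → 11101010 (still -22).

11101010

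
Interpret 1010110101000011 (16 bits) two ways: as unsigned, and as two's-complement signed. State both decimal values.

unsigned = 44355, signed = -21181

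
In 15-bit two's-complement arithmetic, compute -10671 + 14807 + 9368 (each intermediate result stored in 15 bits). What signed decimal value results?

-10671 + 14807 = 4136 (001000000101000)
4136 + 9368 = 13504 (011010011000000)

13504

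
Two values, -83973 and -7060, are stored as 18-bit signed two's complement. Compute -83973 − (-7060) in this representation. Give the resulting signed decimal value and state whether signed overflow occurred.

-76913; no overflow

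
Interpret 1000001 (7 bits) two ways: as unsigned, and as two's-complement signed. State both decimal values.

unsigned = 65, signed = -63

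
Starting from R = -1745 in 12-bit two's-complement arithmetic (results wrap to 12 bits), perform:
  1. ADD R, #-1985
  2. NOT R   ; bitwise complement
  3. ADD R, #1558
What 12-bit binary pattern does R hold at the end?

Start: R = -1745 = 100100101111.
R = -1745 + (-1985) = -3730; wraps to 366 = 000101101110
R = NOT 000101101110 = 111010010001 = -367
R = -367 + 1558 = 1191 = 010010100111

010010100111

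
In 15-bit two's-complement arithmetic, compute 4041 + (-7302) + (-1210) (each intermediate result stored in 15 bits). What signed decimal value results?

4041 + (-7302) = -3261 (111001101000011)
-3261 + (-1210) = -4471 (110111010001001)

-4471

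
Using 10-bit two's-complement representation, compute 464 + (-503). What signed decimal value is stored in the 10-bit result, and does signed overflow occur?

464 → 0111010000
-503 → 1000001001
  0111010000
+ 1000001001
= 1111011001
Result 1111011001: MSB = 1 → 985 − 1024 = -39.
Addends have opposite signs, so signed overflow cannot occur.

-39; no overflow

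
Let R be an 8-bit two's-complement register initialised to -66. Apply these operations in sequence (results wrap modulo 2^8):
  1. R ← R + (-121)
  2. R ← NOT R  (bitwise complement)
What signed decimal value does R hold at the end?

-70

Start: R = -66 = 10111110.
R = -66 + (-121) = -187; wraps to 69 = 01000101
R = NOT 01000101 = 10111010 = -70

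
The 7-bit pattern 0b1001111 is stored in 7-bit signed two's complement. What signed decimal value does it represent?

-49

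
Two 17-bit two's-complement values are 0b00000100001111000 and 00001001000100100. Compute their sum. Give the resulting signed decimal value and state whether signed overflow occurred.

6812; no overflow

0b00000100001111000 → 00000100001111000 = 2168 (signed)
00001001000100100 = 4644 (signed)
  00000100001111000
+ 00001001000100100
= 00001101010011100
Result 00001101010011100: MSB = 0 → value 6812.
Both addends are non-negative and so is the stored result: no signed overflow.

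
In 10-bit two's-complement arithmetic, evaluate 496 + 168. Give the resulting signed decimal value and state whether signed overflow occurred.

496 → 0111110000
168 → 0010101000
  0111110000
+ 0010101000
= 1010011000
Result 1010011000: MSB = 1 → 664 − 1024 = -360.
Both addends are non-negative but the stored result is negative: signed overflow. The true value 496 + 168 = 664 lies outside [-512, 511].

-360; overflow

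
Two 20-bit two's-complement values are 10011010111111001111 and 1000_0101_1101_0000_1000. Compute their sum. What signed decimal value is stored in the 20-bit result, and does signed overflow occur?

134359; overflow

10011010111111001111 = -413745 (signed)
1000_0101_1101_0000_1000 → 10000101110100001000 = -500472 (signed)
  10011010111111001111
+ 10000101110100001000
= 00100000110011010111  (discard carry-out 1)
Result 00100000110011010111: MSB = 0 → value 134359.
Both addends are negative but the stored result is non-negative: signed overflow. The true value -413745 + (-500472) = -914217 lies outside [-524288, 524287].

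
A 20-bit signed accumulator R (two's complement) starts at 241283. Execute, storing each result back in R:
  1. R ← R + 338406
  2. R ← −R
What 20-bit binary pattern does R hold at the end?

01110010011110010111

Start: R = 241283 = 00111010111010000011.
R = 241283 + 338406 = 579689; wraps to -468887 = 10001101100001101001
R = −(-468887) = 468887 = 01110010011110010111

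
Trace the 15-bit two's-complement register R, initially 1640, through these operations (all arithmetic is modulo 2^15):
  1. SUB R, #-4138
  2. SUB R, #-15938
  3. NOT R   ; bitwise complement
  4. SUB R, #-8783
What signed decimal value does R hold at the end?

-12934

Start: R = 1640 = 000011001101000.
R = 1640 − (-4138) = 5778 = 001011010010010
R = 5778 − (-15938) = 21716; wraps to -11052 = 101010011010100
R = NOT 101010011010100 = 010101100101011 = 11051
R = 11051 − (-8783) = 19834; wraps to -12934 = 100110101111010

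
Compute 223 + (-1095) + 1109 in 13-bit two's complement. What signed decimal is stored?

223 + (-1095) = -872 (1110010011000)
-872 + 1109 = 237 (0000011101101)

237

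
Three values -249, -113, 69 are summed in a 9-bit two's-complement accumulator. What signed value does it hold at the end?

219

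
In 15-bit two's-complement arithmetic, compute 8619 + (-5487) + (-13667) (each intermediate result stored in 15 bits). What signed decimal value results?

-10535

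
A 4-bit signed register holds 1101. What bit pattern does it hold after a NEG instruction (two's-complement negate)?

Invert: 0010. Add 1: 0011.
Check: 1101 = -3, 0011 = 3.

0011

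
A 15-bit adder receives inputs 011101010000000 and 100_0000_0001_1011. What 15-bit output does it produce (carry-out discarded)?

  011101010000000
+ 100000000011011
= 111101010011011

111101010011011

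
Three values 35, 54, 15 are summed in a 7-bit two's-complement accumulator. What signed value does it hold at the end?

-24

35 + 54 = 89 → wraps to -39 (1011001)
-39 + 15 = -24 (1101000)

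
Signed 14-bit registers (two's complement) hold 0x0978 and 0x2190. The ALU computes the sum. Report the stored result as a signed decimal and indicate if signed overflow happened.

-5368; no overflow

0x0978 = 00100101111000 = 2424 (signed)
0x2190 = 10000110010000 = -7792 (signed)
  00100101111000
+ 10000110010000
= 10101100001000
Result 10101100001000: MSB = 1 → 11016 − 16384 = -5368.
Addends have opposite signs, so signed overflow cannot occur.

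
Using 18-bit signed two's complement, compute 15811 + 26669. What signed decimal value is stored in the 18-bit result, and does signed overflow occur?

42480; no overflow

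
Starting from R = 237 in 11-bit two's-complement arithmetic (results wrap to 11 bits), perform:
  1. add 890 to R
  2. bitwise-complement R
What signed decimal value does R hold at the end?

920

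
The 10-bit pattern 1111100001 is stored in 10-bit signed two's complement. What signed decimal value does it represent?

-31

MSB is 1, so the value is negative.
Unsigned reading: 993. Subtract 2^10 = 1024: 993 − 1024 = -31.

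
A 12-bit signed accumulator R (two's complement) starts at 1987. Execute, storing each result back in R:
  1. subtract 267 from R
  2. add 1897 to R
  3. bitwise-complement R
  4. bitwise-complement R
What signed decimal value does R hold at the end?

-479

Start: R = 1987 = 011111000011.
R = 1987 − 267 = 1720 = 011010111000
R = 1720 + 1897 = 3617; wraps to -479 = 111000100001
R = NOT 111000100001 = 000111011110 = 478
R = NOT 000111011110 = 111000100001 = -479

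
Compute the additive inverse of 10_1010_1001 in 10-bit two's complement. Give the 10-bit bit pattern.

0101010111

Invert: 0101010110. Add 1: 0101010111.
Check: 1010101001 = -343, 0101010111 = 343.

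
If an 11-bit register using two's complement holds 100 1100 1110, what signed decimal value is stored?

-818

MSB is 1, so the value is negative.
Invert: 01100110001. Add 1: 01100110010 = 818. So the value is −818.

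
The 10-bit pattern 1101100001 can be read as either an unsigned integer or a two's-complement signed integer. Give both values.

Unsigned: 1101100001 = 865.
Signed: MSB=1 → 865 − 1024 = -159.

unsigned = 865, signed = -159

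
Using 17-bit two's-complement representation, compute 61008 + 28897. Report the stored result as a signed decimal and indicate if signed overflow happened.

-41167; overflow

61008 → 01110111001010000
28897 → 00111000011100001
  01110111001010000
+ 00111000011100001
= 10101111100110001
Result 10101111100110001: MSB = 1 → 89905 − 131072 = -41167.
Both addends are non-negative but the stored result is negative: signed overflow. The true value 61008 + 28897 = 89905 lies outside [-65536, 65535].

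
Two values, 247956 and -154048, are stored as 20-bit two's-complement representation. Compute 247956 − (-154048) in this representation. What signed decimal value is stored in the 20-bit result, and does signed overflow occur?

402004; no overflow

247956 → 00111100100010010100
-154048 → 11011010011001000000
Subtract via negate-and-add: invert 11011010011001000000 + 1 = 00100101100111000000 (i.e. 154048).
  00111100100010010100
+ 00100101100111000000
= 01100010001001010100
Result 01100010001001010100: MSB = 0 → value 402004.
Both addends (after negating the subtrahend) are non-negative and so is the stored result: no signed overflow.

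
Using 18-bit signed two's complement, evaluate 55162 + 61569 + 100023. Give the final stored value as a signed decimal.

-45390

55162 + 61569 = 116731 (011100011111111011)
116731 + 100023 = 216754 → wraps to -45390 (110100111010110010)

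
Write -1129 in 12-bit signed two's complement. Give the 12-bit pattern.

|-1129| = 1129 = 010001101001 in 12 bits.
Invert the bits: 101110010110. Add 1: 101110010111.
Check: 101110010111 reads as 2967 − 4096 = -1129.

101110010111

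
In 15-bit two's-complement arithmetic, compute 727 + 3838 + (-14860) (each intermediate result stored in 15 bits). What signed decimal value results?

-10295

727 + 3838 = 4565 (001000111010101)
4565 + (-14860) = -10295 (101011111001001)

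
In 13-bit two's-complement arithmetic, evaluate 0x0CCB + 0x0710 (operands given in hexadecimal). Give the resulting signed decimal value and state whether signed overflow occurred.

0x0CCB = 0110011001011 = 3275 (signed)
0x0710 = 0011100010000 = 1808 (signed)
  0110011001011
+ 0011100010000
= 1001111011011
Result 1001111011011: MSB = 1 → 5083 − 8192 = -3109.
Both addends are non-negative but the stored result is negative: signed overflow. The true value 3275 + 1808 = 5083 lies outside [-4096, 4095].

-3109; overflow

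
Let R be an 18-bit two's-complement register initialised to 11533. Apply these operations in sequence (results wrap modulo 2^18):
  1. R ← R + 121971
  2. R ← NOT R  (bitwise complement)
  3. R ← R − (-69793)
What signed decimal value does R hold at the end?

Start: R = 11533 = 000010110100001101.
R = 11533 + 121971 = 133504; wraps to -128640 = 100000100110000000
R = NOT 100000100110000000 = 011111011001111111 = 128639
R = 128639 − (-69793) = 198432; wraps to -63712 = 110000011100100000

-63712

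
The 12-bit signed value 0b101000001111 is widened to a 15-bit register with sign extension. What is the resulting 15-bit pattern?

111101000001111

MSB of 101000001111 is 1; replicate it into the new high bits.
111|101000001111 → 111101000001111 (still -1521).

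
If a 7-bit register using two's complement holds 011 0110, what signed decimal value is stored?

54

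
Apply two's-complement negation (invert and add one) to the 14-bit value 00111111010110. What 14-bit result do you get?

Invert: 11000000101001. Add 1: 11000000101010.

11000000101010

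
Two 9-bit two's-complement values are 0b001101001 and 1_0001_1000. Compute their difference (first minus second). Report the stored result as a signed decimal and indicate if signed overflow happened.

0b001101001 → 001101001 = 105 (signed)
1_0001_1000 → 100011000 = -232 (signed)
Subtract via negate-and-add: invert 100011000 + 1 = 011101000 (i.e. 232).
  001101001
+ 011101000
= 101010001
Result 101010001: MSB = 1 → 337 − 512 = -175.
Both addends (after negating the subtrahend) are non-negative but the stored result is negative: signed overflow. The true value 105 − (-232) = 337 lies outside [-256, 255].

-175; overflow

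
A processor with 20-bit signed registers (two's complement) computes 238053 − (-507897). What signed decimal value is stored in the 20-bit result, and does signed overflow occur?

238053 → 00111010000111100101
-507897 → 10000100000000000111
Subtract via negate-and-add: invert 10000100000000000111 + 1 = 01111011111111111001 (i.e. 507897).
  00111010000111100101
+ 01111011111111111001
= 10110110000111011110
Result 10110110000111011110: MSB = 1 → 745950 − 1048576 = -302626.
Both addends (after negating the subtrahend) are non-negative but the stored result is negative: signed overflow. The true value 238053 − (-507897) = 745950 lies outside [-524288, 524287].

-302626; overflow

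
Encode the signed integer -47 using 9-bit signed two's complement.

|-47| = 47 = 000101111 in 9 bits.
Invert the bits: 111010000. Add 1: 111010001.

111010001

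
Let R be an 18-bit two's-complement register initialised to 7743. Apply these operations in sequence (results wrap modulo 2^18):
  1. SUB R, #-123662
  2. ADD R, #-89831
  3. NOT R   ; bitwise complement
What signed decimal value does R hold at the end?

-41575

Start: R = 7743 = 000001111000111111.
R = 7743 − (-123662) = 131405; wraps to -130739 = 100000000101001101
R = -130739 + (-89831) = -220570; wraps to 41574 = 001010001001100110
R = NOT 001010001001100110 = 110101110110011001 = -41575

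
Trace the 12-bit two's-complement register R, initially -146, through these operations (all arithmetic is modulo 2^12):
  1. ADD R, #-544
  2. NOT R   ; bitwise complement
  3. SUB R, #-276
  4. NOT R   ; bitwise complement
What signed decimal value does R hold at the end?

-966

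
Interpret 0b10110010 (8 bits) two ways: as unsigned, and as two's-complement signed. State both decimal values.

Unsigned: 10110010 = 178.
Signed: MSB=1 → 178 − 256 = -78.

unsigned = 178, signed = -78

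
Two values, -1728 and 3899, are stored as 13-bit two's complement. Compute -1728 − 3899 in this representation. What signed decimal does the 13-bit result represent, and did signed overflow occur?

-1728 → 1100101000000
3899 → 0111100111011
Subtract via negate-and-add: invert 0111100111011 + 1 = 1000011000101 (i.e. -3899).
  1100101000000
+ 1000011000101
= 0101000000101  (discard carry-out 1)
Result 0101000000101: MSB = 0 → value 2565.
Both addends (after negating the subtrahend) are negative but the stored result is non-negative: signed overflow. The true value -1728 − 3899 = -5627 lies outside [-4096, 4095].

2565; overflow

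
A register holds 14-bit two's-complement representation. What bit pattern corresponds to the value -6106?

10100000100110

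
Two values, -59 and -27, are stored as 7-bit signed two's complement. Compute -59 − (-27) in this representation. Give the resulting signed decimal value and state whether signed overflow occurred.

-32; no overflow

-59 → 1000101
-27 → 1100101
Subtract via negate-and-add: invert 1100101 + 1 = 0011011 (i.e. 27).
  1000101
+ 0011011
= 1100000
Result 1100000: MSB = 1 → 96 − 128 = -32.
Addends (after negating the subtrahend) have opposite signs, so signed overflow cannot occur.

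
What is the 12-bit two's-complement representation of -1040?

|-1040| = 1040 = 010000010000 in 12 bits.
Invert the bits: 101111101111. Add 1: 101111110000.
Check: 101111110000 reads as 3056 − 4096 = -1040.

101111110000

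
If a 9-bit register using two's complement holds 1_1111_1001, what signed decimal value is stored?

MSB is 1, so the value is negative.
Unsigned reading: 505. Subtract 2^9 = 512: 505 − 512 = -7.

-7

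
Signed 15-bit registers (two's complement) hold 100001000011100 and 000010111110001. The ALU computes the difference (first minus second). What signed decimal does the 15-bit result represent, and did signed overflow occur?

100001000011100 = -15844 (signed)
000010111110001 = 1521 (signed)
Subtract via negate-and-add: invert 000010111110001 + 1 = 111101000001111 (i.e. -1521).
  100001000011100
+ 111101000001111
= 011110000101011  (discard carry-out 1)
Result 011110000101011: MSB = 0 → value 15403.
Both addends (after negating the subtrahend) are negative but the stored result is non-negative: signed overflow. The true value -15844 − 1521 = -17365 lies outside [-16384, 16383].

15403; overflow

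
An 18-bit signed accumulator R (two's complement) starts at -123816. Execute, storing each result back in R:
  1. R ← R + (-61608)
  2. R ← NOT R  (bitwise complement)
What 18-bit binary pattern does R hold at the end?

101101010001001111

Start: R = -123816 = 100001110001011000.
R = -123816 + (-61608) = -185424; wraps to 76720 = 010010101110110000
R = NOT 010010101110110000 = 101101010001001111 = -76721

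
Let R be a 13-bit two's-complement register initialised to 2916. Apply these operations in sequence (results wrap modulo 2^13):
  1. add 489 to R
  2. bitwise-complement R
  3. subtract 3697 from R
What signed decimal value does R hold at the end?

Start: R = 2916 = 0101101100100.
R = 2916 + 489 = 3405 = 0110101001101
R = NOT 0110101001101 = 1001010110010 = -3406
R = -3406 − 3697 = -7103; wraps to 1089 = 0010001000001

1089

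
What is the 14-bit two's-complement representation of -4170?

|-4170| = 4170 = 01000001001010 in 14 bits.
Invert the bits: 10111110110101. Add 1: 10111110110110.
Check: 10111110110110 reads as 12214 − 16384 = -4170.

10111110110110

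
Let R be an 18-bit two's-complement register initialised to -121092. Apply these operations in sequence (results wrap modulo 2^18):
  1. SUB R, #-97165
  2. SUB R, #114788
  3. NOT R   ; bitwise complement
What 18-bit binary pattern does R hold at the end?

Start: R = -121092 = 100010011011111100.
R = -121092 − (-97165) = -23927 = 111010001010001001
R = -23927 − 114788 = -138715; wraps to 123429 = 011110001000100101
R = NOT 011110001000100101 = 100001110111011010 = -123430

100001110111011010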